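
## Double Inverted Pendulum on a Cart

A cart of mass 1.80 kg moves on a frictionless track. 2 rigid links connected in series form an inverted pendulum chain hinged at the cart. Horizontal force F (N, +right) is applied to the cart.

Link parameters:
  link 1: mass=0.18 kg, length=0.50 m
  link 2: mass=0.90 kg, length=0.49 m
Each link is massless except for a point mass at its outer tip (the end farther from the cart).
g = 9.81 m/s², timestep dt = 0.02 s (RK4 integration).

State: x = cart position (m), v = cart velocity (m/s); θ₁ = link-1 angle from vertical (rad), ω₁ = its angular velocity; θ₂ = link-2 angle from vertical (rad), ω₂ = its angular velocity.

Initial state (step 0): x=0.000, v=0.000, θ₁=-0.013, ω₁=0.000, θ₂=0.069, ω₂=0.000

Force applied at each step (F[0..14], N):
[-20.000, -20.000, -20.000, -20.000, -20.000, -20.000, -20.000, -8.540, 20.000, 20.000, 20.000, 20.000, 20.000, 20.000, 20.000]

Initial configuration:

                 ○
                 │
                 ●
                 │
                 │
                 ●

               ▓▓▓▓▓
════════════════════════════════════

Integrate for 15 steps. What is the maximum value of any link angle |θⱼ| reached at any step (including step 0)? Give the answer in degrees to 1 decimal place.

apply F[0]=-20.000 → step 1: x=-0.002, v=-0.221, θ₁=-0.010, ω₁=0.281, θ₂=0.071, ω₂=0.192
apply F[1]=-20.000 → step 2: x=-0.009, v=-0.442, θ₁=-0.002, ω₁=0.571, θ₂=0.077, ω₂=0.377
apply F[2]=-20.000 → step 3: x=-0.020, v=-0.665, θ₁=0.013, ω₁=0.880, θ₂=0.086, ω₂=0.547
apply F[3]=-20.000 → step 4: x=-0.035, v=-0.890, θ₁=0.034, ω₁=1.219, θ₂=0.098, ω₂=0.693
apply F[4]=-20.000 → step 5: x=-0.056, v=-1.116, θ₁=0.062, ω₁=1.599, θ₂=0.113, ω₂=0.807
apply F[5]=-20.000 → step 6: x=-0.080, v=-1.345, θ₁=0.098, ω₁=2.027, θ₂=0.130, ω₂=0.879
apply F[6]=-20.000 → step 7: x=-0.109, v=-1.575, θ₁=0.143, ω₁=2.509, θ₂=0.148, ω₂=0.906
apply F[7]=-8.540 → step 8: x=-0.142, v=-1.680, θ₁=0.196, ω₁=2.793, θ₂=0.166, ω₂=0.892
apply F[8]=+20.000 → step 9: x=-0.173, v=-1.478, θ₁=0.250, ω₁=2.562, θ₂=0.183, ω₂=0.799
apply F[9]=+20.000 → step 10: x=-0.201, v=-1.284, θ₁=0.299, ω₁=2.435, θ₂=0.198, ω₂=0.625
apply F[10]=+20.000 → step 11: x=-0.225, v=-1.095, θ₁=0.348, ω₁=2.407, θ₂=0.208, ω₂=0.370
apply F[11]=+20.000 → step 12: x=-0.245, v=-0.909, θ₁=0.396, ω₁=2.471, θ₂=0.212, ω₂=0.039
apply F[12]=+20.000 → step 13: x=-0.261, v=-0.725, θ₁=0.447, ω₁=2.612, θ₂=0.209, ω₂=-0.358
apply F[13]=+20.000 → step 14: x=-0.274, v=-0.540, θ₁=0.501, ω₁=2.806, θ₂=0.197, ω₂=-0.798
apply F[14]=+20.000 → step 15: x=-0.283, v=-0.351, θ₁=0.559, ω₁=3.019, θ₂=0.177, ω₂=-1.248
Max |angle| over trajectory = 0.559 rad = 32.0°.

Answer: 32.0°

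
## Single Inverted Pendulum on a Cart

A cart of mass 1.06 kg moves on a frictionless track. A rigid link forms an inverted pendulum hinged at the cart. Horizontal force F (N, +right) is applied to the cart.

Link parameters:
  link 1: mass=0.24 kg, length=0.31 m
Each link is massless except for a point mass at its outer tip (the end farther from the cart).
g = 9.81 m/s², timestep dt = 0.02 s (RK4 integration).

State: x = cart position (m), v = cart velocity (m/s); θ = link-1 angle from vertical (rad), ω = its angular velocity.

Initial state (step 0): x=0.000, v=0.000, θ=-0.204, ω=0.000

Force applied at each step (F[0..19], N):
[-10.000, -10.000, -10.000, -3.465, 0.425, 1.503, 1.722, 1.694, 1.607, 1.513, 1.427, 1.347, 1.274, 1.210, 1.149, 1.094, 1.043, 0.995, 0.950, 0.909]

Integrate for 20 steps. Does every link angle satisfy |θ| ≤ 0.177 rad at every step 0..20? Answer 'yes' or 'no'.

Answer: no

Derivation:
apply F[0]=-10.000 → step 1: x=-0.002, v=-0.178, θ=-0.200, ω=0.436
apply F[1]=-10.000 → step 2: x=-0.007, v=-0.357, θ=-0.187, ω=0.881
apply F[2]=-10.000 → step 3: x=-0.016, v=-0.537, θ=-0.164, ω=1.341
apply F[3]=-3.465 → step 4: x=-0.027, v=-0.596, θ=-0.137, ω=1.434
apply F[4]=+0.425 → step 5: x=-0.039, v=-0.583, θ=-0.109, ω=1.315
apply F[5]=+1.503 → step 6: x=-0.051, v=-0.551, θ=-0.085, ω=1.150
apply F[6]=+1.722 → step 7: x=-0.061, v=-0.515, θ=-0.063, ω=0.989
apply F[7]=+1.694 → step 8: x=-0.071, v=-0.481, θ=-0.045, ω=0.845
apply F[8]=+1.607 → step 9: x=-0.080, v=-0.449, θ=-0.029, ω=0.719
apply F[9]=+1.513 → step 10: x=-0.089, v=-0.420, θ=-0.016, ω=0.609
apply F[10]=+1.427 → step 11: x=-0.097, v=-0.392, θ=-0.005, ω=0.515
apply F[11]=+1.347 → step 12: x=-0.105, v=-0.367, θ=0.005, ω=0.433
apply F[12]=+1.274 → step 13: x=-0.112, v=-0.343, θ=0.013, ω=0.362
apply F[13]=+1.210 → step 14: x=-0.119, v=-0.321, θ=0.019, ω=0.301
apply F[14]=+1.149 → step 15: x=-0.125, v=-0.300, θ=0.025, ω=0.248
apply F[15]=+1.094 → step 16: x=-0.131, v=-0.281, θ=0.029, ω=0.203
apply F[16]=+1.043 → step 17: x=-0.136, v=-0.263, θ=0.033, ω=0.163
apply F[17]=+0.995 → step 18: x=-0.141, v=-0.245, θ=0.036, ω=0.130
apply F[18]=+0.950 → step 19: x=-0.146, v=-0.229, θ=0.038, ω=0.101
apply F[19]=+0.909 → step 20: x=-0.150, v=-0.214, θ=0.040, ω=0.076
Max |angle| over trajectory = 0.204 rad; bound = 0.177 → exceeded.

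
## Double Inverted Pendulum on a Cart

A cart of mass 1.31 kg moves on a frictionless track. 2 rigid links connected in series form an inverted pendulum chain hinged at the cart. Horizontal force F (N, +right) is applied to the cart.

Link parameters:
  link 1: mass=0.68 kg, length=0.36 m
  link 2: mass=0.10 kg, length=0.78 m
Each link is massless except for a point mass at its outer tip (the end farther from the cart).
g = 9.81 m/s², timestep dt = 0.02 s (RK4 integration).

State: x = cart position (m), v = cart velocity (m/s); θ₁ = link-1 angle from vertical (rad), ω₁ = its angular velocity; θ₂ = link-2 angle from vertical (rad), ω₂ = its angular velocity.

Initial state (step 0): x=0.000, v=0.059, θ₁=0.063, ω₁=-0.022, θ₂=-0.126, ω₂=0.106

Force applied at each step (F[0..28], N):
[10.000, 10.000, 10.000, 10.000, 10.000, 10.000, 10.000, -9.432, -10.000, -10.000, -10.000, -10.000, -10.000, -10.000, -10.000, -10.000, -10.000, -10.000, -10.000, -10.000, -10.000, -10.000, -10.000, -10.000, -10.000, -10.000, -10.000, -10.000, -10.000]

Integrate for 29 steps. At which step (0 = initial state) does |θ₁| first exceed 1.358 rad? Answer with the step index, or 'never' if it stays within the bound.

Answer: never

Derivation:
apply F[0]=+10.000 → step 1: x=0.003, v=0.204, θ₁=0.059, ω₁=-0.376, θ₂=-0.124, ω₂=0.050
apply F[1]=+10.000 → step 2: x=0.008, v=0.350, θ₁=0.048, ω₁=-0.738, θ₂=-0.124, ω₂=-0.002
apply F[2]=+10.000 → step 3: x=0.017, v=0.499, θ₁=0.029, ω₁=-1.115, θ₂=-0.124, ω₂=-0.048
apply F[3]=+10.000 → step 4: x=0.028, v=0.649, θ₁=0.003, ω₁=-1.514, θ₂=-0.126, ω₂=-0.087
apply F[4]=+10.000 → step 5: x=0.043, v=0.803, θ₁=-0.031, ω₁=-1.941, θ₂=-0.128, ω₂=-0.116
apply F[5]=+10.000 → step 6: x=0.060, v=0.961, θ₁=-0.075, ω₁=-2.401, θ₂=-0.130, ω₂=-0.133
apply F[6]=+10.000 → step 7: x=0.081, v=1.121, θ₁=-0.128, ω₁=-2.897, θ₂=-0.133, ω₂=-0.139
apply F[7]=-9.432 → step 8: x=0.102, v=0.992, θ₁=-0.183, ω₁=-2.628, θ₂=-0.136, ω₂=-0.134
apply F[8]=-10.000 → step 9: x=0.121, v=0.860, θ₁=-0.233, ω₁=-2.389, θ₂=-0.138, ω₂=-0.116
apply F[9]=-10.000 → step 10: x=0.137, v=0.735, θ₁=-0.279, ω₁=-2.199, θ₂=-0.140, ω₂=-0.085
apply F[10]=-10.000 → step 11: x=0.150, v=0.616, θ₁=-0.321, ω₁=-2.056, θ₂=-0.142, ω₂=-0.041
apply F[11]=-10.000 → step 12: x=0.161, v=0.502, θ₁=-0.361, ω₁=-1.955, θ₂=-0.142, ω₂=0.015
apply F[12]=-10.000 → step 13: x=0.170, v=0.392, θ₁=-0.400, ω₁=-1.892, θ₂=-0.141, ω₂=0.083
apply F[13]=-10.000 → step 14: x=0.177, v=0.287, θ₁=-0.437, ω₁=-1.867, θ₂=-0.139, ω₂=0.162
apply F[14]=-10.000 → step 15: x=0.182, v=0.185, θ₁=-0.474, ω₁=-1.875, θ₂=-0.135, ω₂=0.251
apply F[15]=-10.000 → step 16: x=0.184, v=0.086, θ₁=-0.512, ω₁=-1.917, θ₂=-0.129, ω₂=0.350
apply F[16]=-10.000 → step 17: x=0.185, v=-0.011, θ₁=-0.551, ω₁=-1.989, θ₂=-0.120, ω₂=0.458
apply F[17]=-10.000 → step 18: x=0.184, v=-0.106, θ₁=-0.592, ω₁=-2.091, θ₂=-0.110, ω₂=0.575
apply F[18]=-10.000 → step 19: x=0.181, v=-0.199, θ₁=-0.635, ω₁=-2.223, θ₂=-0.097, ω₂=0.699
apply F[19]=-10.000 → step 20: x=0.176, v=-0.291, θ₁=-0.681, ω₁=-2.382, θ₂=-0.082, ω₂=0.830
apply F[20]=-10.000 → step 21: x=0.169, v=-0.384, θ₁=-0.731, ω₁=-2.567, θ₂=-0.064, ω₂=0.966
apply F[21]=-10.000 → step 22: x=0.161, v=-0.477, θ₁=-0.784, ω₁=-2.778, θ₂=-0.043, ω₂=1.103
apply F[22]=-10.000 → step 23: x=0.150, v=-0.572, θ₁=-0.842, ω₁=-3.013, θ₂=-0.020, ω₂=1.240
apply F[23]=-10.000 → step 24: x=0.138, v=-0.671, θ₁=-0.905, ω₁=-3.271, θ₂=0.006, ω₂=1.373
apply F[24]=-10.000 → step 25: x=0.123, v=-0.774, θ₁=-0.973, ω₁=-3.551, θ₂=0.035, ω₂=1.496
apply F[25]=-10.000 → step 26: x=0.107, v=-0.884, θ₁=-1.047, ω₁=-3.855, θ₂=0.066, ω₂=1.607
apply F[26]=-10.000 → step 27: x=0.088, v=-1.001, θ₁=-1.127, ω₁=-4.182, θ₂=0.099, ω₂=1.699
apply F[27]=-10.000 → step 28: x=0.067, v=-1.127, θ₁=-1.214, ω₁=-4.536, θ₂=0.134, ω₂=1.766
apply F[28]=-10.000 → step 29: x=0.043, v=-1.265, θ₁=-1.309, ω₁=-4.922, θ₂=0.169, ω₂=1.804
max |θ₁| = 1.309 ≤ 1.358 over all 30 states.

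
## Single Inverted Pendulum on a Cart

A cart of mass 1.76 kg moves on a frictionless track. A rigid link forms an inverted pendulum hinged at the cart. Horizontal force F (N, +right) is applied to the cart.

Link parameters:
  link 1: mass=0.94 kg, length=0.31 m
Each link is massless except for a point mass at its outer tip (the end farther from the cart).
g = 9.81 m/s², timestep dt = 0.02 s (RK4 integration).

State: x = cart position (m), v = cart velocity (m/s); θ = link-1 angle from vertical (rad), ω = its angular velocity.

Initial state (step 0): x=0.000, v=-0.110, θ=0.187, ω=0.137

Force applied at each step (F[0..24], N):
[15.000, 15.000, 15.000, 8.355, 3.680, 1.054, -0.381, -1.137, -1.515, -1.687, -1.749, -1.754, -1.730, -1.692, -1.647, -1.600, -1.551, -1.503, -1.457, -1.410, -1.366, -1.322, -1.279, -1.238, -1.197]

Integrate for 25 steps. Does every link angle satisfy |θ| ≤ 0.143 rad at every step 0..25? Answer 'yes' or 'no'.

apply F[0]=+15.000 → step 1: x=-0.001, v=0.039, θ=0.186, ω=-0.216
apply F[1]=+15.000 → step 2: x=0.002, v=0.188, θ=0.178, ω=-0.574
apply F[2]=+15.000 → step 3: x=0.007, v=0.339, θ=0.163, ω=-0.946
apply F[3]=+8.355 → step 4: x=0.014, v=0.417, θ=0.143, ω=-1.100
apply F[4]=+3.680 → step 5: x=0.023, v=0.446, θ=0.121, ω=-1.108
apply F[5]=+1.054 → step 6: x=0.032, v=0.447, θ=0.099, ω=-1.041
apply F[6]=-0.381 → step 7: x=0.041, v=0.433, θ=0.079, ω=-0.942
apply F[7]=-1.137 → step 8: x=0.049, v=0.413, θ=0.062, ω=-0.834
apply F[8]=-1.515 → step 9: x=0.057, v=0.391, θ=0.046, ω=-0.726
apply F[9]=-1.687 → step 10: x=0.065, v=0.367, θ=0.033, ω=-0.627
apply F[10]=-1.749 → step 11: x=0.072, v=0.345, θ=0.021, ω=-0.537
apply F[11]=-1.754 → step 12: x=0.079, v=0.323, θ=0.011, ω=-0.457
apply F[12]=-1.730 → step 13: x=0.085, v=0.303, θ=0.003, ω=-0.387
apply F[13]=-1.692 → step 14: x=0.091, v=0.284, θ=-0.005, ω=-0.326
apply F[14]=-1.647 → step 15: x=0.096, v=0.266, θ=-0.010, ω=-0.273
apply F[15]=-1.600 → step 16: x=0.101, v=0.249, θ=-0.015, ω=-0.227
apply F[16]=-1.551 → step 17: x=0.106, v=0.233, θ=-0.020, ω=-0.188
apply F[17]=-1.503 → step 18: x=0.111, v=0.218, θ=-0.023, ω=-0.153
apply F[18]=-1.457 → step 19: x=0.115, v=0.204, θ=-0.026, ω=-0.124
apply F[19]=-1.410 → step 20: x=0.119, v=0.191, θ=-0.028, ω=-0.098
apply F[20]=-1.366 → step 21: x=0.123, v=0.179, θ=-0.030, ω=-0.076
apply F[21]=-1.322 → step 22: x=0.126, v=0.167, θ=-0.031, ω=-0.058
apply F[22]=-1.279 → step 23: x=0.129, v=0.156, θ=-0.032, ω=-0.041
apply F[23]=-1.238 → step 24: x=0.132, v=0.145, θ=-0.033, ω=-0.028
apply F[24]=-1.197 → step 25: x=0.135, v=0.135, θ=-0.033, ω=-0.016
Max |angle| over trajectory = 0.187 rad; bound = 0.143 → exceeded.

Answer: no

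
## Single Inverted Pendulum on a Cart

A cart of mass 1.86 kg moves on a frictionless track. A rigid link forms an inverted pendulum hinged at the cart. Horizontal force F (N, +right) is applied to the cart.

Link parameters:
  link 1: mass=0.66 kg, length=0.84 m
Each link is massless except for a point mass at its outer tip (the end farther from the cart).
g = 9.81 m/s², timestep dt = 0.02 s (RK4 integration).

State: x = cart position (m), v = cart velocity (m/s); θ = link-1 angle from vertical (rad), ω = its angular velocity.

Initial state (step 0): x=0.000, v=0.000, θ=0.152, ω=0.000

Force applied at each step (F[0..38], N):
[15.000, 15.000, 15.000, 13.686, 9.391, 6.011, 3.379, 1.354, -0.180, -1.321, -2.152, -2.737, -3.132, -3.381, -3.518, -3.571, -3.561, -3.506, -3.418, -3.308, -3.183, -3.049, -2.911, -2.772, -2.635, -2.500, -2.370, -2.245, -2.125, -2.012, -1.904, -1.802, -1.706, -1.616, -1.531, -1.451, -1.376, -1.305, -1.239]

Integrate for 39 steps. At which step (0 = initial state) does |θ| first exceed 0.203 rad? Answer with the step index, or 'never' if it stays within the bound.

Answer: never

Derivation:
apply F[0]=+15.000 → step 1: x=0.001, v=0.150, θ=0.151, ω=-0.141
apply F[1]=+15.000 → step 2: x=0.006, v=0.300, θ=0.146, ω=-0.283
apply F[2]=+15.000 → step 3: x=0.013, v=0.450, θ=0.139, ω=-0.427
apply F[3]=+13.686 → step 4: x=0.024, v=0.587, θ=0.129, ω=-0.557
apply F[4]=+9.391 → step 5: x=0.037, v=0.680, θ=0.117, ω=-0.638
apply F[5]=+6.011 → step 6: x=0.051, v=0.737, θ=0.104, ω=-0.679
apply F[6]=+3.379 → step 7: x=0.066, v=0.766, θ=0.091, ω=-0.692
apply F[7]=+1.354 → step 8: x=0.081, v=0.775, θ=0.077, ω=-0.683
apply F[8]=-0.180 → step 9: x=0.097, v=0.769, θ=0.063, ω=-0.659
apply F[9]=-1.321 → step 10: x=0.112, v=0.751, θ=0.051, ω=-0.624
apply F[10]=-2.152 → step 11: x=0.127, v=0.725, θ=0.039, ω=-0.582
apply F[11]=-2.737 → step 12: x=0.141, v=0.693, θ=0.027, ω=-0.537
apply F[12]=-3.132 → step 13: x=0.154, v=0.658, θ=0.017, ω=-0.490
apply F[13]=-3.381 → step 14: x=0.167, v=0.621, θ=0.008, ω=-0.443
apply F[14]=-3.518 → step 15: x=0.179, v=0.583, θ=-0.001, ω=-0.397
apply F[15]=-3.571 → step 16: x=0.190, v=0.544, θ=-0.008, ω=-0.352
apply F[16]=-3.561 → step 17: x=0.201, v=0.507, θ=-0.015, ω=-0.310
apply F[17]=-3.506 → step 18: x=0.211, v=0.470, θ=-0.020, ω=-0.271
apply F[18]=-3.418 → step 19: x=0.220, v=0.435, θ=-0.026, ω=-0.235
apply F[19]=-3.308 → step 20: x=0.228, v=0.402, θ=-0.030, ω=-0.201
apply F[20]=-3.183 → step 21: x=0.236, v=0.370, θ=-0.034, ω=-0.170
apply F[21]=-3.049 → step 22: x=0.243, v=0.339, θ=-0.037, ω=-0.143
apply F[22]=-2.911 → step 23: x=0.249, v=0.311, θ=-0.039, ω=-0.117
apply F[23]=-2.772 → step 24: x=0.255, v=0.284, θ=-0.041, ω=-0.095
apply F[24]=-2.635 → step 25: x=0.261, v=0.258, θ=-0.043, ω=-0.074
apply F[25]=-2.500 → step 26: x=0.266, v=0.235, θ=-0.044, ω=-0.056
apply F[26]=-2.370 → step 27: x=0.270, v=0.212, θ=-0.045, ω=-0.040
apply F[27]=-2.245 → step 28: x=0.274, v=0.191, θ=-0.046, ω=-0.026
apply F[28]=-2.125 → step 29: x=0.278, v=0.172, θ=-0.046, ω=-0.014
apply F[29]=-2.012 → step 30: x=0.281, v=0.153, θ=-0.047, ω=-0.003
apply F[30]=-1.904 → step 31: x=0.284, v=0.136, θ=-0.047, ω=0.007
apply F[31]=-1.802 → step 32: x=0.286, v=0.120, θ=-0.046, ω=0.015
apply F[32]=-1.706 → step 33: x=0.289, v=0.105, θ=-0.046, ω=0.022
apply F[33]=-1.616 → step 34: x=0.291, v=0.091, θ=-0.046, ω=0.029
apply F[34]=-1.531 → step 35: x=0.292, v=0.077, θ=-0.045, ω=0.034
apply F[35]=-1.451 → step 36: x=0.294, v=0.065, θ=-0.044, ω=0.038
apply F[36]=-1.376 → step 37: x=0.295, v=0.053, θ=-0.043, ω=0.042
apply F[37]=-1.305 → step 38: x=0.296, v=0.042, θ=-0.042, ω=0.045
apply F[38]=-1.239 → step 39: x=0.297, v=0.032, θ=-0.042, ω=0.048
max |θ| = 0.152 ≤ 0.203 over all 40 states.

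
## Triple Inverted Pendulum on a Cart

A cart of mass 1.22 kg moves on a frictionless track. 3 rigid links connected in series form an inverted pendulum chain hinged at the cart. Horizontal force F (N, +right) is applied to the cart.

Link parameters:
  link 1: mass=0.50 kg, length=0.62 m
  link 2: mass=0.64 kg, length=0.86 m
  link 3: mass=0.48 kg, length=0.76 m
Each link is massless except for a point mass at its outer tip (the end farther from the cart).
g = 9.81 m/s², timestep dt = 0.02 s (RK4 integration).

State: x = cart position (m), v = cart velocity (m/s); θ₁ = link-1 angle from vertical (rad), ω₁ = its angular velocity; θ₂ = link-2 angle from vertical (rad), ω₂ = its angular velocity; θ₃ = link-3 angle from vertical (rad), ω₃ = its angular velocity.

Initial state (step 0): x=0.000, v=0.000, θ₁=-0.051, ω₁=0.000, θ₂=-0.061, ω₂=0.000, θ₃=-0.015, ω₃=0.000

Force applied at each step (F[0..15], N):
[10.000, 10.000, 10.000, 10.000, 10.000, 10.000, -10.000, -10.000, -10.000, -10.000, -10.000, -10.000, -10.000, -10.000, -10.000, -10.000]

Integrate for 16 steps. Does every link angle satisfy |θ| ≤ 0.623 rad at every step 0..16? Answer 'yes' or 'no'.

Answer: yes

Derivation:
apply F[0]=+10.000 → step 1: x=0.002, v=0.177, θ₁=-0.054, ω₁=-0.295, θ₂=-0.061, ω₂=-0.014, θ₃=-0.015, ω₃=0.020
apply F[1]=+10.000 → step 2: x=0.007, v=0.355, θ₁=-0.063, ω₁=-0.598, θ₂=-0.062, ω₂=-0.024, θ₃=-0.014, ω₃=0.039
apply F[2]=+10.000 → step 3: x=0.016, v=0.535, θ₁=-0.078, ω₁=-0.915, θ₂=-0.062, ω₂=-0.026, θ₃=-0.013, ω₃=0.059
apply F[3]=+10.000 → step 4: x=0.028, v=0.718, θ₁=-0.100, ω₁=-1.252, θ₂=-0.062, ω₂=-0.017, θ₃=-0.012, ω₃=0.078
apply F[4]=+10.000 → step 5: x=0.045, v=0.904, θ₁=-0.128, ω₁=-1.613, θ₂=-0.063, ω₂=0.005, θ₃=-0.010, ω₃=0.095
apply F[5]=+10.000 → step 6: x=0.065, v=1.092, θ₁=-0.164, ω₁=-1.995, θ₂=-0.062, ω₂=0.037, θ₃=-0.008, ω₃=0.110
apply F[6]=-10.000 → step 7: x=0.085, v=0.967, θ₁=-0.203, ω₁=-1.926, θ₂=-0.061, ω₂=0.104, θ₃=-0.006, ω₃=0.130
apply F[7]=-10.000 → step 8: x=0.103, v=0.851, θ₁=-0.242, ω₁=-1.906, θ₂=-0.058, ω₂=0.195, θ₃=-0.003, ω₃=0.151
apply F[8]=-10.000 → step 9: x=0.119, v=0.740, θ₁=-0.280, ω₁=-1.928, θ₂=-0.053, ω₂=0.308, θ₃=0.000, ω₃=0.170
apply F[9]=-10.000 → step 10: x=0.133, v=0.635, θ₁=-0.319, ω₁=-1.987, θ₂=-0.045, ω₂=0.441, θ₃=0.004, ω₃=0.187
apply F[10]=-10.000 → step 11: x=0.145, v=0.532, θ₁=-0.360, ω₁=-2.074, θ₂=-0.035, ω₂=0.588, θ₃=0.008, ω₃=0.201
apply F[11]=-10.000 → step 12: x=0.154, v=0.430, θ₁=-0.402, ω₁=-2.182, θ₂=-0.022, ω₂=0.747, θ₃=0.012, ω₃=0.211
apply F[12]=-10.000 → step 13: x=0.162, v=0.327, θ₁=-0.447, ω₁=-2.302, θ₂=-0.005, ω₂=0.912, θ₃=0.016, ω₃=0.217
apply F[13]=-10.000 → step 14: x=0.167, v=0.221, θ₁=-0.494, ω₁=-2.427, θ₂=0.015, ω₂=1.078, θ₃=0.021, ω₃=0.220
apply F[14]=-10.000 → step 15: x=0.171, v=0.112, θ₁=-0.544, ω₁=-2.552, θ₂=0.038, ω₂=1.241, θ₃=0.025, ω₃=0.220
apply F[15]=-10.000 → step 16: x=0.172, v=-0.001, θ₁=-0.596, ω₁=-2.670, θ₂=0.064, ω₂=1.397, θ₃=0.029, ω₃=0.217
Max |angle| over trajectory = 0.596 rad; bound = 0.623 → within bound.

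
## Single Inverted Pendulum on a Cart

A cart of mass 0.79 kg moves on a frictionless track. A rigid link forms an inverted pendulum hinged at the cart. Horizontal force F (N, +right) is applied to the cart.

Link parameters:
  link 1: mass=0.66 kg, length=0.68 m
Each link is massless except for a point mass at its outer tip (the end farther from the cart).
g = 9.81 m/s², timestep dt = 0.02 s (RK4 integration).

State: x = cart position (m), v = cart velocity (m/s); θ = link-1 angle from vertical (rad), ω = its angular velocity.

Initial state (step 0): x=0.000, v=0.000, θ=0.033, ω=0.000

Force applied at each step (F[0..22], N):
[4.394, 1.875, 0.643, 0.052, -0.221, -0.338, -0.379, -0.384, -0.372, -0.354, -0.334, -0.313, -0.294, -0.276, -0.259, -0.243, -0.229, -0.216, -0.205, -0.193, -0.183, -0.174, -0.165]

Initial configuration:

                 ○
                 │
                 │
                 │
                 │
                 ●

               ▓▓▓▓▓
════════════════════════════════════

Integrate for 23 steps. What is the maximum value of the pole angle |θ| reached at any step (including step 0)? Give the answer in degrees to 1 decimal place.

apply F[0]=+4.394 → step 1: x=0.001, v=0.106, θ=0.032, ω=-0.146
apply F[1]=+1.875 → step 2: x=0.004, v=0.148, θ=0.028, ω=-0.200
apply F[2]=+0.643 → step 3: x=0.007, v=0.160, θ=0.024, ω=-0.210
apply F[3]=+0.052 → step 4: x=0.010, v=0.158, θ=0.020, ω=-0.201
apply F[4]=-0.221 → step 5: x=0.013, v=0.150, θ=0.016, ω=-0.183
apply F[5]=-0.338 → step 6: x=0.016, v=0.139, θ=0.013, ω=-0.163
apply F[6]=-0.379 → step 7: x=0.018, v=0.127, θ=0.010, ω=-0.143
apply F[7]=-0.384 → step 8: x=0.021, v=0.116, θ=0.007, ω=-0.124
apply F[8]=-0.372 → step 9: x=0.023, v=0.106, θ=0.005, ω=-0.107
apply F[9]=-0.354 → step 10: x=0.025, v=0.096, θ=0.003, ω=-0.092
apply F[10]=-0.334 → step 11: x=0.027, v=0.088, θ=0.001, ω=-0.079
apply F[11]=-0.313 → step 12: x=0.029, v=0.080, θ=-0.001, ω=-0.067
apply F[12]=-0.294 → step 13: x=0.030, v=0.072, θ=-0.002, ω=-0.057
apply F[13]=-0.276 → step 14: x=0.032, v=0.066, θ=-0.003, ω=-0.048
apply F[14]=-0.259 → step 15: x=0.033, v=0.060, θ=-0.004, ω=-0.040
apply F[15]=-0.243 → step 16: x=0.034, v=0.054, θ=-0.005, ω=-0.033
apply F[16]=-0.229 → step 17: x=0.035, v=0.049, θ=-0.005, ω=-0.027
apply F[17]=-0.216 → step 18: x=0.036, v=0.045, θ=-0.006, ω=-0.022
apply F[18]=-0.205 → step 19: x=0.037, v=0.041, θ=-0.006, ω=-0.017
apply F[19]=-0.193 → step 20: x=0.038, v=0.037, θ=-0.006, ω=-0.014
apply F[20]=-0.183 → step 21: x=0.038, v=0.033, θ=-0.007, ω=-0.010
apply F[21]=-0.174 → step 22: x=0.039, v=0.030, θ=-0.007, ω=-0.007
apply F[22]=-0.165 → step 23: x=0.039, v=0.027, θ=-0.007, ω=-0.005
Max |angle| over trajectory = 0.033 rad = 1.9°.

Answer: 1.9°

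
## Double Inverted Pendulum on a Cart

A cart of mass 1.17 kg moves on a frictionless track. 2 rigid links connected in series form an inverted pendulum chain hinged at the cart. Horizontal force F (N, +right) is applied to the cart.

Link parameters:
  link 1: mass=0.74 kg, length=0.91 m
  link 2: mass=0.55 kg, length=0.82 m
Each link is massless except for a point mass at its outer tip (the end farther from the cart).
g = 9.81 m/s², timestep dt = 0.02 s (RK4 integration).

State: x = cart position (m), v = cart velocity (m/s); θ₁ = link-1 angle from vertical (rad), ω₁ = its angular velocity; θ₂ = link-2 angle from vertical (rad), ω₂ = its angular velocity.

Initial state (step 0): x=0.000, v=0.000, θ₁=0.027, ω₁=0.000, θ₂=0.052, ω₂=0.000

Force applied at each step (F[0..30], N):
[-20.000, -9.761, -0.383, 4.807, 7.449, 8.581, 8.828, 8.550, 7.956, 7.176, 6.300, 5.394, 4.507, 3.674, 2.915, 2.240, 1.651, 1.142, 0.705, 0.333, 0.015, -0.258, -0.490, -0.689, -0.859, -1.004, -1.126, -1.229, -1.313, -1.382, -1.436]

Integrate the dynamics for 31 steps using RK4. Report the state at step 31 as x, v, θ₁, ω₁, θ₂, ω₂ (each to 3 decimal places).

Answer: x=0.175, v=0.435, θ₁=-0.021, ω₁=-0.146, θ₂=-0.006, ω₂=-0.120

Derivation:
apply F[0]=-20.000 → step 1: x=-0.003, v=-0.348, θ₁=0.031, ω₁=0.384, θ₂=0.052, ω₂=0.009
apply F[1]=-9.761 → step 2: x=-0.012, v=-0.522, θ₁=0.040, ω₁=0.581, θ₂=0.052, ω₂=0.016
apply F[2]=-0.383 → step 3: x=-0.023, v=-0.538, θ₁=0.052, ω₁=0.607, θ₂=0.053, ω₂=0.019
apply F[3]=+4.807 → step 4: x=-0.033, v=-0.468, θ₁=0.064, ω₁=0.544, θ₂=0.053, ω₂=0.016
apply F[4]=+7.449 → step 5: x=-0.041, v=-0.356, θ₁=0.074, ω₁=0.439, θ₂=0.053, ω₂=0.010
apply F[5]=+8.581 → step 6: x=-0.047, v=-0.227, θ₁=0.081, ω₁=0.318, θ₂=0.053, ω₂=-0.001
apply F[6]=+8.828 → step 7: x=-0.050, v=-0.095, θ₁=0.086, ω₁=0.197, θ₂=0.053, ω₂=-0.014
apply F[7]=+8.550 → step 8: x=-0.051, v=0.031, θ₁=0.089, ω₁=0.083, θ₂=0.053, ω₂=-0.029
apply F[8]=+7.956 → step 9: x=-0.049, v=0.147, θ₁=0.090, ω₁=-0.018, θ₂=0.052, ω₂=-0.046
apply F[9]=+7.176 → step 10: x=-0.045, v=0.250, θ₁=0.089, ω₁=-0.105, θ₂=0.051, ω₂=-0.062
apply F[10]=+6.300 → step 11: x=-0.039, v=0.338, θ₁=0.086, ω₁=-0.176, θ₂=0.050, ω₂=-0.078
apply F[11]=+5.394 → step 12: x=-0.032, v=0.412, θ₁=0.082, ω₁=-0.233, θ₂=0.048, ω₂=-0.093
apply F[12]=+4.507 → step 13: x=-0.023, v=0.471, θ₁=0.077, ω₁=-0.276, θ₂=0.046, ω₂=-0.107
apply F[13]=+3.674 → step 14: x=-0.013, v=0.518, θ₁=0.071, ω₁=-0.307, θ₂=0.044, ω₂=-0.119
apply F[14]=+2.915 → step 15: x=-0.002, v=0.553, θ₁=0.064, ω₁=-0.327, θ₂=0.041, ω₂=-0.129
apply F[15]=+2.240 → step 16: x=0.009, v=0.578, θ₁=0.058, ω₁=-0.338, θ₂=0.038, ω₂=-0.138
apply F[16]=+1.651 → step 17: x=0.021, v=0.595, θ₁=0.051, ω₁=-0.342, θ₂=0.036, ω₂=-0.145
apply F[17]=+1.142 → step 18: x=0.033, v=0.604, θ₁=0.044, ω₁=-0.340, θ₂=0.033, ω₂=-0.151
apply F[18]=+0.705 → step 19: x=0.045, v=0.608, θ₁=0.037, ω₁=-0.333, θ₂=0.030, ω₂=-0.155
apply F[19]=+0.333 → step 20: x=0.057, v=0.606, θ₁=0.031, ω₁=-0.323, θ₂=0.027, ω₂=-0.157
apply F[20]=+0.015 → step 21: x=0.069, v=0.600, θ₁=0.025, ω₁=-0.310, θ₂=0.023, ω₂=-0.158
apply F[21]=-0.258 → step 22: x=0.081, v=0.591, θ₁=0.019, ω₁=-0.296, θ₂=0.020, ω₂=-0.158
apply F[22]=-0.490 → step 23: x=0.093, v=0.580, θ₁=0.013, ω₁=-0.280, θ₂=0.017, ω₂=-0.157
apply F[23]=-0.689 → step 24: x=0.104, v=0.566, θ₁=0.007, ω₁=-0.263, θ₂=0.014, ω₂=-0.155
apply F[24]=-0.859 → step 25: x=0.115, v=0.550, θ₁=0.002, ω₁=-0.246, θ₂=0.011, ω₂=-0.152
apply F[25]=-1.004 → step 26: x=0.126, v=0.533, θ₁=-0.002, ω₁=-0.229, θ₂=0.008, ω₂=-0.148
apply F[26]=-1.126 → step 27: x=0.137, v=0.515, θ₁=-0.007, ω₁=-0.212, θ₂=0.005, ω₂=-0.143
apply F[27]=-1.229 → step 28: x=0.147, v=0.496, θ₁=-0.011, ω₁=-0.194, θ₂=0.002, ω₂=-0.138
apply F[28]=-1.313 → step 29: x=0.157, v=0.476, θ₁=-0.015, ω₁=-0.178, θ₂=-0.001, ω₂=-0.132
apply F[29]=-1.382 → step 30: x=0.166, v=0.456, θ₁=-0.018, ω₁=-0.162, θ₂=-0.003, ω₂=-0.126
apply F[30]=-1.436 → step 31: x=0.175, v=0.435, θ₁=-0.021, ω₁=-0.146, θ₂=-0.006, ω₂=-0.120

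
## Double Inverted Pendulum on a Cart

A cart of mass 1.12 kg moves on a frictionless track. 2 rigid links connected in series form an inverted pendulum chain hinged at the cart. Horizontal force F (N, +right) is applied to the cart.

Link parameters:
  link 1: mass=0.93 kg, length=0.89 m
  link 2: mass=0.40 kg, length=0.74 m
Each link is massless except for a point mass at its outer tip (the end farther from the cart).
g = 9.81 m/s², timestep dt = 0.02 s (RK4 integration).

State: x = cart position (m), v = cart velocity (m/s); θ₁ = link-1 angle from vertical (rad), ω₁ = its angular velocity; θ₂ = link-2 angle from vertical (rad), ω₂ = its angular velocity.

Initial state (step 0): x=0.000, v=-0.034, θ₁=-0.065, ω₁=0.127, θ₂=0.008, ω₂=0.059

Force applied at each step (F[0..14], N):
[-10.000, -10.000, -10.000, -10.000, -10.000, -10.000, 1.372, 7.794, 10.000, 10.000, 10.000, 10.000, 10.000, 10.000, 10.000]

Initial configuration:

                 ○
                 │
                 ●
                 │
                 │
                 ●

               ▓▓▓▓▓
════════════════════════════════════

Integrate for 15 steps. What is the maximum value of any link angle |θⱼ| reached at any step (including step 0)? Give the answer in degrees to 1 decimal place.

Answer: 7.4°

Derivation:
apply F[0]=-10.000 → step 1: x=-0.002, v=-0.197, θ₁=-0.061, ω₁=0.289, θ₂=0.009, ω₂=0.087
apply F[1]=-10.000 → step 2: x=-0.008, v=-0.362, θ₁=-0.053, ω₁=0.455, θ₂=0.011, ω₂=0.114
apply F[2]=-10.000 → step 3: x=-0.017, v=-0.529, θ₁=-0.043, ω₁=0.626, θ₂=0.014, ω₂=0.137
apply F[3]=-10.000 → step 4: x=-0.029, v=-0.700, θ₁=-0.028, ω₁=0.804, θ₂=0.017, ω₂=0.156
apply F[4]=-10.000 → step 5: x=-0.045, v=-0.874, θ₁=-0.010, ω₁=0.992, θ₂=0.020, ω₂=0.170
apply F[5]=-10.000 → step 6: x=-0.064, v=-1.052, θ₁=0.011, ω₁=1.191, θ₂=0.024, ω₂=0.177
apply F[6]=+1.372 → step 7: x=-0.085, v=-1.033, θ₁=0.035, ω₁=1.174, θ₂=0.027, ω₂=0.178
apply F[7]=+7.794 → step 8: x=-0.104, v=-0.903, θ₁=0.057, ω₁=1.041, θ₂=0.031, ω₂=0.172
apply F[8]=+10.000 → step 9: x=-0.121, v=-0.740, θ₁=0.076, ω₁=0.875, θ₂=0.034, ω₂=0.159
apply F[9]=+10.000 → step 10: x=-0.134, v=-0.581, θ₁=0.092, ω₁=0.721, θ₂=0.037, ω₂=0.141
apply F[10]=+10.000 → step 11: x=-0.144, v=-0.426, θ₁=0.105, ω₁=0.576, θ₂=0.040, ω₂=0.117
apply F[11]=+10.000 → step 12: x=-0.151, v=-0.275, θ₁=0.115, ω₁=0.438, θ₂=0.042, ω₂=0.089
apply F[12]=+10.000 → step 13: x=-0.155, v=-0.126, θ₁=0.123, ω₁=0.305, θ₂=0.043, ω₂=0.058
apply F[13]=+10.000 → step 14: x=-0.156, v=0.021, θ₁=0.128, ω₁=0.177, θ₂=0.044, ω₂=0.025
apply F[14]=+10.000 → step 15: x=-0.154, v=0.167, θ₁=0.130, ω₁=0.051, θ₂=0.044, ω₂=-0.010
Max |angle| over trajectory = 0.130 rad = 7.4°.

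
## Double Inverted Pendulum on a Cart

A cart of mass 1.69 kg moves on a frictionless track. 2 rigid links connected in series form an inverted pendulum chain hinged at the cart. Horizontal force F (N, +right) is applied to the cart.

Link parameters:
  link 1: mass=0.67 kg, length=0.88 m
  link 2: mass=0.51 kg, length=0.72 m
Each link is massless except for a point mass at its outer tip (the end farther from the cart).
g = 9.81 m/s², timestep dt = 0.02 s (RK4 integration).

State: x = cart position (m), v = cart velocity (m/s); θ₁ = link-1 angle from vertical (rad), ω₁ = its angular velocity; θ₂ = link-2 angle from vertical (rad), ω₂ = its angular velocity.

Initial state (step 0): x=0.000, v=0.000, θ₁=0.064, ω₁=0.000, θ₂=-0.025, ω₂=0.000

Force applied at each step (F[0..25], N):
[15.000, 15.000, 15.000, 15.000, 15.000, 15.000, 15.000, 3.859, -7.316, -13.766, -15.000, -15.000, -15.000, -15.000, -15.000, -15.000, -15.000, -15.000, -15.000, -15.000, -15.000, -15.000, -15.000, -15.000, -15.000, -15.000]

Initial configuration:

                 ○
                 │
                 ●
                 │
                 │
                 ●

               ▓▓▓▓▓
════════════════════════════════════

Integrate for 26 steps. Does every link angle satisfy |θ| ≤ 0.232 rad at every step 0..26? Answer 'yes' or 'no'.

apply F[0]=+15.000 → step 1: x=0.002, v=0.168, θ₁=0.062, ω₁=-0.161, θ₂=-0.025, ω₂=-0.044
apply F[1]=+15.000 → step 2: x=0.007, v=0.337, θ₁=0.058, ω₁=-0.324, θ₂=-0.027, ω₂=-0.087
apply F[2]=+15.000 → step 3: x=0.015, v=0.507, θ₁=0.049, ω₁=-0.491, θ₂=-0.029, ω₂=-0.127
apply F[3]=+15.000 → step 4: x=0.027, v=0.679, θ₁=0.038, ω₁=-0.663, θ₂=-0.032, ω₂=-0.163
apply F[4]=+15.000 → step 5: x=0.042, v=0.852, θ₁=0.023, ω₁=-0.843, θ₂=-0.035, ω₂=-0.193
apply F[5]=+15.000 → step 6: x=0.061, v=1.028, θ₁=0.004, ω₁=-1.032, θ₂=-0.040, ω₂=-0.216
apply F[6]=+15.000 → step 7: x=0.083, v=1.206, θ₁=-0.019, ω₁=-1.231, θ₂=-0.044, ω₂=-0.231
apply F[7]=+3.859 → step 8: x=0.108, v=1.256, θ₁=-0.044, ω₁=-1.291, θ₂=-0.049, ω₂=-0.237
apply F[8]=-7.316 → step 9: x=0.132, v=1.176, θ₁=-0.069, ω₁=-1.214, θ₂=-0.053, ω₂=-0.235
apply F[9]=-13.766 → step 10: x=0.154, v=1.023, θ₁=-0.092, ω₁=-1.063, θ₂=-0.058, ω₂=-0.223
apply F[10]=-15.000 → step 11: x=0.173, v=0.860, θ₁=-0.111, ω₁=-0.908, θ₂=-0.062, ω₂=-0.204
apply F[11]=-15.000 → step 12: x=0.189, v=0.699, θ₁=-0.128, ω₁=-0.763, θ₂=-0.066, ω₂=-0.176
apply F[12]=-15.000 → step 13: x=0.201, v=0.541, θ₁=-0.142, ω₁=-0.627, θ₂=-0.069, ω₂=-0.142
apply F[13]=-15.000 → step 14: x=0.210, v=0.385, θ₁=-0.153, ω₁=-0.498, θ₂=-0.072, ω₂=-0.103
apply F[14]=-15.000 → step 15: x=0.217, v=0.231, θ₁=-0.162, ω₁=-0.376, θ₂=-0.073, ω₂=-0.058
apply F[15]=-15.000 → step 16: x=0.220, v=0.078, θ₁=-0.168, ω₁=-0.258, θ₂=-0.074, ω₂=-0.010
apply F[16]=-15.000 → step 17: x=0.220, v=-0.074, θ₁=-0.172, ω₁=-0.144, θ₂=-0.074, ω₂=0.041
apply F[17]=-15.000 → step 18: x=0.217, v=-0.225, θ₁=-0.174, ω₁=-0.031, θ₂=-0.072, ω₂=0.094
apply F[18]=-15.000 → step 19: x=0.211, v=-0.377, θ₁=-0.173, ω₁=0.080, θ₂=-0.070, ω₂=0.148
apply F[19]=-15.000 → step 20: x=0.202, v=-0.528, θ₁=-0.171, ω₁=0.193, θ₂=-0.066, ω₂=0.203
apply F[20]=-15.000 → step 21: x=0.190, v=-0.680, θ₁=-0.166, ω₁=0.307, θ₂=-0.062, ω₂=0.258
apply F[21]=-15.000 → step 22: x=0.174, v=-0.834, θ₁=-0.158, ω₁=0.424, θ₂=-0.056, ω₂=0.312
apply F[22]=-15.000 → step 23: x=0.156, v=-0.989, θ₁=-0.149, ω₁=0.546, θ₂=-0.049, ω₂=0.364
apply F[23]=-15.000 → step 24: x=0.135, v=-1.146, θ₁=-0.136, ω₁=0.673, θ₂=-0.042, ω₂=0.413
apply F[24]=-15.000 → step 25: x=0.110, v=-1.305, θ₁=-0.122, ω₁=0.808, θ₂=-0.033, ω₂=0.458
apply F[25]=-15.000 → step 26: x=0.083, v=-1.467, θ₁=-0.104, ω₁=0.951, θ₂=-0.023, ω₂=0.499
Max |angle| over trajectory = 0.174 rad; bound = 0.232 → within bound.

Answer: yes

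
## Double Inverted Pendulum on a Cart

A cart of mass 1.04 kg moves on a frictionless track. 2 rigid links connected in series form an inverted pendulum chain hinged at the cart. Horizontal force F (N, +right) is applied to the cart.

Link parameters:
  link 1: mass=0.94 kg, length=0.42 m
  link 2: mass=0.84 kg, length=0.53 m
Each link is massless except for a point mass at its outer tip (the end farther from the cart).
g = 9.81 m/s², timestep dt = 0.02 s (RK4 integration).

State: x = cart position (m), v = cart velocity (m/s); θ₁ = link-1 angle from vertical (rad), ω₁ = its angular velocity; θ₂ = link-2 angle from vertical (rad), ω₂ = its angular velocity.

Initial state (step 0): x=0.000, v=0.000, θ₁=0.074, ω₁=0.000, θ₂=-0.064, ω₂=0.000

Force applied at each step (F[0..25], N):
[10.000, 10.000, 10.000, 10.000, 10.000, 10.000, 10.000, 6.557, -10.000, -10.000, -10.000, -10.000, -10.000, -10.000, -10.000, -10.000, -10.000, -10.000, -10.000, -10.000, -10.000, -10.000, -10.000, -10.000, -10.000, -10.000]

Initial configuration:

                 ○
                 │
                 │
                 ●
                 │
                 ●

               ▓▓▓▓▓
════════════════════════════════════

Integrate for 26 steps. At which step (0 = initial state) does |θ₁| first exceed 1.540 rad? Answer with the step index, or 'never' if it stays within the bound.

apply F[0]=+10.000 → step 1: x=0.002, v=0.167, θ₁=0.071, ω₁=-0.303, θ₂=-0.065, ω₂=-0.100
apply F[1]=+10.000 → step 2: x=0.007, v=0.336, θ₁=0.062, ω₁=-0.617, θ₂=-0.068, ω₂=-0.196
apply F[2]=+10.000 → step 3: x=0.015, v=0.510, θ₁=0.046, ω₁=-0.954, θ₂=-0.073, ω₂=-0.283
apply F[3]=+10.000 → step 4: x=0.027, v=0.691, θ₁=0.023, ω₁=-1.323, θ₂=-0.079, ω₂=-0.358
apply F[4]=+10.000 → step 5: x=0.043, v=0.880, θ₁=-0.007, ω₁=-1.736, θ₂=-0.087, ω₂=-0.416
apply F[5]=+10.000 → step 6: x=0.062, v=1.079, θ₁=-0.046, ω₁=-2.200, θ₂=-0.096, ω₂=-0.453
apply F[6]=+10.000 → step 7: x=0.086, v=1.287, θ₁=-0.095, ω₁=-2.718, θ₂=-0.105, ω₂=-0.467
apply F[7]=+6.557 → step 8: x=0.113, v=1.435, θ₁=-0.154, ω₁=-3.127, θ₂=-0.114, ω₂=-0.463
apply F[8]=-10.000 → step 9: x=0.140, v=1.287, θ₁=-0.214, ω₁=-2.887, θ₂=-0.123, ω₂=-0.429
apply F[9]=-10.000 → step 10: x=0.165, v=1.158, θ₁=-0.270, ω₁=-2.737, θ₂=-0.131, ω₂=-0.366
apply F[10]=-10.000 → step 11: x=0.187, v=1.043, θ₁=-0.324, ω₁=-2.666, θ₂=-0.138, ω₂=-0.276
apply F[11]=-10.000 → step 12: x=0.207, v=0.941, θ₁=-0.377, ω₁=-2.664, θ₂=-0.142, ω₂=-0.162
apply F[12]=-10.000 → step 13: x=0.225, v=0.848, θ₁=-0.431, ω₁=-2.722, θ₂=-0.144, ω₂=-0.026
apply F[13]=-10.000 → step 14: x=0.241, v=0.760, θ₁=-0.486, ω₁=-2.828, θ₂=-0.143, ω₂=0.126
apply F[14]=-10.000 → step 15: x=0.255, v=0.675, θ₁=-0.544, ω₁=-2.972, θ₂=-0.139, ω₂=0.292
apply F[15]=-10.000 → step 16: x=0.268, v=0.589, θ₁=-0.605, ω₁=-3.146, θ₂=-0.131, ω₂=0.464
apply F[16]=-10.000 → step 17: x=0.279, v=0.498, θ₁=-0.670, ω₁=-3.340, θ₂=-0.120, ω₂=0.640
apply F[17]=-10.000 → step 18: x=0.288, v=0.402, θ₁=-0.739, ω₁=-3.548, θ₂=-0.106, ω₂=0.811
apply F[18]=-10.000 → step 19: x=0.295, v=0.297, θ₁=-0.812, ω₁=-3.766, θ₂=-0.088, ω₂=0.974
apply F[19]=-10.000 → step 20: x=0.299, v=0.181, θ₁=-0.890, ω₁=-3.990, θ₂=-0.067, ω₂=1.123
apply F[20]=-10.000 → step 21: x=0.302, v=0.054, θ₁=-0.972, ω₁=-4.221, θ₂=-0.043, ω₂=1.254
apply F[21]=-10.000 → step 22: x=0.301, v=-0.085, θ₁=-1.059, ω₁=-4.462, θ₂=-0.017, ω₂=1.362
apply F[22]=-10.000 → step 23: x=0.298, v=-0.238, θ₁=-1.150, ω₁=-4.716, θ₂=0.011, ω₂=1.443
apply F[23]=-10.000 → step 24: x=0.292, v=-0.407, θ₁=-1.247, ω₁=-4.992, θ₂=0.041, ω₂=1.494
apply F[24]=-10.000 → step 25: x=0.282, v=-0.593, θ₁=-1.350, ω₁=-5.298, θ₂=0.071, ω₂=1.507
apply F[25]=-10.000 → step 26: x=0.268, v=-0.799, θ₁=-1.460, ω₁=-5.650, θ₂=0.101, ω₂=1.477
max |θ₁| = 1.460 ≤ 1.540 over all 27 states.

Answer: never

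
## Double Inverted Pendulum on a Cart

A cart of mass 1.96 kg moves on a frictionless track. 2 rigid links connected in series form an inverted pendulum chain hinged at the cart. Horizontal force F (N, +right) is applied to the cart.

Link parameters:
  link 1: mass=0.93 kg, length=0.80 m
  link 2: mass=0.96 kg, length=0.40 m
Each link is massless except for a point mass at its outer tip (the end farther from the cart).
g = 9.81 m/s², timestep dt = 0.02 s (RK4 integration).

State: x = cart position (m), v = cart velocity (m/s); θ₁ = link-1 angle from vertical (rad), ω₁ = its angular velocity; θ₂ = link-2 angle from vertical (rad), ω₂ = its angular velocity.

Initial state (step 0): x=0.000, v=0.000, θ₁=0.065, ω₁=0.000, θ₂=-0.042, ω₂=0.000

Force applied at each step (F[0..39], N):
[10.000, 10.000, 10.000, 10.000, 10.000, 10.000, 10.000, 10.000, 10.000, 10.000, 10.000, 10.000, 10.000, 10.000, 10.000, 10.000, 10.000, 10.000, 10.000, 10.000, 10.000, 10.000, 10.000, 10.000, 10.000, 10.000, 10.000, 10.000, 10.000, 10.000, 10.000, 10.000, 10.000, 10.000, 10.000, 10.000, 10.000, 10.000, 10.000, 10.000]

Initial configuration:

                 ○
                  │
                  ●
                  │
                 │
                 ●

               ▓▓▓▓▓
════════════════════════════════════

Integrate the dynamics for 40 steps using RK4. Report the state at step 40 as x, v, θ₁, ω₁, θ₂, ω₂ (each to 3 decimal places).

Answer: x=1.313, v=1.194, θ₁=-1.976, ω₁=-5.688, θ₂=-1.577, ω₂=-5.504

Derivation:
apply F[0]=+10.000 → step 1: x=0.001, v=0.090, θ₁=0.064, ω₁=-0.069, θ₂=-0.043, ω₂=-0.108
apply F[1]=+10.000 → step 2: x=0.004, v=0.180, θ₁=0.062, ω₁=-0.138, θ₂=-0.046, ω₂=-0.217
apply F[2]=+10.000 → step 3: x=0.008, v=0.270, θ₁=0.059, ω₁=-0.208, θ₂=-0.052, ω₂=-0.327
apply F[3]=+10.000 → step 4: x=0.014, v=0.361, θ₁=0.054, ω₁=-0.280, θ₂=-0.059, ω₂=-0.439
apply F[4]=+10.000 → step 5: x=0.023, v=0.454, θ₁=0.048, ω₁=-0.354, θ₂=-0.069, ω₂=-0.553
apply F[5]=+10.000 → step 6: x=0.033, v=0.548, θ₁=0.040, ω₁=-0.432, θ₂=-0.082, ω₂=-0.669
apply F[6]=+10.000 → step 7: x=0.044, v=0.643, θ₁=0.030, ω₁=-0.513, θ₂=-0.096, ω₂=-0.789
apply F[7]=+10.000 → step 8: x=0.058, v=0.741, θ₁=0.019, ω₁=-0.598, θ₂=-0.113, ω₂=-0.912
apply F[8]=+10.000 → step 9: x=0.074, v=0.840, θ₁=0.006, ω₁=-0.688, θ₂=-0.133, ω₂=-1.038
apply F[9]=+10.000 → step 10: x=0.092, v=0.943, θ₁=-0.008, ω₁=-0.785, θ₂=-0.155, ω₂=-1.167
apply F[10]=+10.000 → step 11: x=0.112, v=1.047, θ₁=-0.025, ω₁=-0.888, θ₂=-0.179, ω₂=-1.299
apply F[11]=+10.000 → step 12: x=0.134, v=1.155, θ₁=-0.044, ω₁=-0.999, θ₂=-0.207, ω₂=-1.432
apply F[12]=+10.000 → step 13: x=0.158, v=1.265, θ₁=-0.065, ω₁=-1.118, θ₂=-0.237, ω₂=-1.566
apply F[13]=+10.000 → step 14: x=0.184, v=1.378, θ₁=-0.089, ω₁=-1.247, θ₂=-0.269, ω₂=-1.698
apply F[14]=+10.000 → step 15: x=0.213, v=1.494, θ₁=-0.115, ω₁=-1.386, θ₂=-0.305, ω₂=-1.828
apply F[15]=+10.000 → step 16: x=0.244, v=1.612, θ₁=-0.144, ω₁=-1.537, θ₂=-0.342, ω₂=-1.951
apply F[16]=+10.000 → step 17: x=0.278, v=1.731, θ₁=-0.177, ω₁=-1.698, θ₂=-0.382, ω₂=-2.065
apply F[17]=+10.000 → step 18: x=0.313, v=1.851, θ₁=-0.212, ω₁=-1.872, θ₂=-0.425, ω₂=-2.167
apply F[18]=+10.000 → step 19: x=0.352, v=1.970, θ₁=-0.252, ω₁=-2.058, θ₂=-0.469, ω₂=-2.252
apply F[19]=+10.000 → step 20: x=0.392, v=2.088, θ₁=-0.295, ω₁=-2.255, θ₂=-0.515, ω₂=-2.318
apply F[20]=+10.000 → step 21: x=0.435, v=2.201, θ₁=-0.342, ω₁=-2.462, θ₂=-0.562, ω₂=-2.360
apply F[21]=+10.000 → step 22: x=0.480, v=2.309, θ₁=-0.393, ω₁=-2.677, θ₂=-0.609, ω₂=-2.378
apply F[22]=+10.000 → step 23: x=0.527, v=2.407, θ₁=-0.449, ω₁=-2.898, θ₂=-0.657, ω₂=-2.369
apply F[23]=+10.000 → step 24: x=0.577, v=2.495, θ₁=-0.509, ω₁=-3.122, θ₂=-0.704, ω₂=-2.337
apply F[24]=+10.000 → step 25: x=0.627, v=2.569, θ₁=-0.574, ω₁=-3.346, θ₂=-0.750, ω₂=-2.284
apply F[25]=+10.000 → step 26: x=0.679, v=2.626, θ₁=-0.643, ω₁=-3.566, θ₂=-0.795, ω₂=-2.217
apply F[26]=+10.000 → step 27: x=0.732, v=2.665, θ₁=-0.716, ω₁=-3.779, θ₂=-0.839, ω₂=-2.144
apply F[27]=+10.000 → step 28: x=0.786, v=2.683, θ₁=-0.794, ω₁=-3.983, θ₂=-0.881, ω₂=-2.077
apply F[28]=+10.000 → step 29: x=0.839, v=2.679, θ₁=-0.876, ω₁=-4.176, θ₂=-0.922, ω₂=-2.027
apply F[29]=+10.000 → step 30: x=0.893, v=2.653, θ₁=-0.961, ω₁=-4.356, θ₂=-0.962, ω₂=-2.007
apply F[30]=+10.000 → step 31: x=0.945, v=2.604, θ₁=-1.050, ω₁=-4.524, θ₂=-1.002, ω₂=-2.029
apply F[31]=+10.000 → step 32: x=0.997, v=2.532, θ₁=-1.142, ω₁=-4.681, θ₂=-1.044, ω₂=-2.104
apply F[32]=+10.000 → step 33: x=1.046, v=2.440, θ₁=-1.237, ω₁=-4.828, θ₂=-1.087, ω₂=-2.242
apply F[33]=+10.000 → step 34: x=1.094, v=2.325, θ₁=-1.335, ω₁=-4.967, θ₂=-1.134, ω₂=-2.450
apply F[34]=+10.000 → step 35: x=1.139, v=2.191, θ₁=-1.436, ω₁=-5.098, θ₂=-1.185, ω₂=-2.735
apply F[35]=+10.000 → step 36: x=1.182, v=2.035, θ₁=-1.539, ω₁=-5.225, θ₂=-1.244, ω₂=-3.103
apply F[36]=+10.000 → step 37: x=1.221, v=1.859, θ₁=-1.645, ω₁=-5.348, θ₂=-1.310, ω₂=-3.558
apply F[37]=+10.000 → step 38: x=1.256, v=1.661, θ₁=-1.753, ω₁=-5.466, θ₂=-1.387, ω₂=-4.107
apply F[38]=+10.000 → step 39: x=1.287, v=1.440, θ₁=-1.863, ω₁=-5.580, θ₂=-1.475, ω₂=-4.754
apply F[39]=+10.000 → step 40: x=1.313, v=1.194, θ₁=-1.976, ω₁=-5.688, θ₂=-1.577, ω₂=-5.504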